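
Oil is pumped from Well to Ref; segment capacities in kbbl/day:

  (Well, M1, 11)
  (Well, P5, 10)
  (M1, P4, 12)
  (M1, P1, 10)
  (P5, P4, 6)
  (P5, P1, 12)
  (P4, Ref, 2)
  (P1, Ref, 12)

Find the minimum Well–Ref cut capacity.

14

Augment Well→M1→P4→Ref: bottleneck 2, flow now 2.
Augment Well→M1→P1→Ref: bottleneck 9, flow now 11.
Augment Well→P5→P1→Ref: bottleneck 3, flow now 14.
No augmenting path remains; maximum flow = 14.
By max-flow min-cut, the minimum cut capacity equals the max flow.
In the residual graph, reachable from Well: {Well, M1, P5, P4, P1}.
Min-cut edges: P4→Ref (2), P1→Ref (12); capacity 2 + 12 = 14.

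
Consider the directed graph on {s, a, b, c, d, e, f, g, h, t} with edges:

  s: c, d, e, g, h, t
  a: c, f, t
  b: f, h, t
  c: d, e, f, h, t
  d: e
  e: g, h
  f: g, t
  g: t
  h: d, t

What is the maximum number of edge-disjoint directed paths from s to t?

Assign every edge capacity 1; by Menger, the answer equals the max flow.
Path s→t (+1); total 1.
Path s→c→t (+1); total 2.
Path s→g→t (+1); total 3.
Path s→h→t (+1); total 4.
No residual s→t path; max flow = 4.
Certifying cut of size 4: {g→t, h→t, s→c, s→t}.

4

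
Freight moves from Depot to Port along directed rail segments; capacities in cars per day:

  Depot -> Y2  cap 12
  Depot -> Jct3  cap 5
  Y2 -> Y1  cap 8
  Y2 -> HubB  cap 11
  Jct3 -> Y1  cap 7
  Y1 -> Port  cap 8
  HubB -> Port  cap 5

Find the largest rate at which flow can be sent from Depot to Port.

13

Augment Depot→Y2→Y1→Port: bottleneck 8, flow now 8.
Augment Depot→Y2→HubB→Port: bottleneck 4, flow now 12.
Augment Depot→Jct3→Y1→Y2→HubB→Port: bottleneck 1, flow now 13. (uses reverse residual edge)
No augmenting path remains; maximum flow = 13.
In the residual graph, reachable from Depot: {Depot, Y2, Jct3, Y1, HubB}.
Min-cut edges: Y1→Port (8), HubB→Port (5); capacity 8 + 5 = 13.
This cut is saturated, so no flow can exceed 13.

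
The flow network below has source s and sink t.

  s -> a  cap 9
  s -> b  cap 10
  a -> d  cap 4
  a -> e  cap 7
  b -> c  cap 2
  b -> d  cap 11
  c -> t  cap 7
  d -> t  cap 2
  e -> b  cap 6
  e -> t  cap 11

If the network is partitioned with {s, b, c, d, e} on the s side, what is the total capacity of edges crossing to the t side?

Edges leaving {s, b, c, d, e}: s→a (9), c→t (7), d→t (2), e→t (11).
Cut capacity = 9 + 7 + 2 + 11 = 29.

29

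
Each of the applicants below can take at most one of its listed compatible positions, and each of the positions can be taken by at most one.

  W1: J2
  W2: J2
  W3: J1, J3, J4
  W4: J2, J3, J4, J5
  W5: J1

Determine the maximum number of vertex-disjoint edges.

4

Unit-capacity flow: source→left, listed edges, right→sink; max matching = max flow.
Augmenting path W1→J2 (+1); matched 1.
Augmenting path W3→J1 (+1); matched 2.
Augmenting path W4→J3 (+1); matched 3.
Augmenting path W5→J1→W3→J4 (+1); matched 4.
No augmenting path remains; maximum matching = 4.
König certificate: {W3, W4, W5, J2} is a vertex cover of size 4 (every listed pair touches it), so no matching can be larger.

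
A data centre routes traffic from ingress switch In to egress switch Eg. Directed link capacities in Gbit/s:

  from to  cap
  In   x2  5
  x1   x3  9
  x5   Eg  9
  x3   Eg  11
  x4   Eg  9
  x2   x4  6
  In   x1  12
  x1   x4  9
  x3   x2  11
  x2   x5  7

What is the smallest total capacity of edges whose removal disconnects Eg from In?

Augment In→x1→x3→Eg: bottleneck 9, flow now 9.
Augment In→x1→x4→Eg: bottleneck 3, flow now 12.
Augment In→x2→x4→Eg: bottleneck 5, flow now 17.
No augmenting path remains; maximum flow = 17.
By max-flow min-cut, the minimum cut capacity equals the max flow.
In the residual graph, reachable from In: {In}.
Min-cut edges: In→x1 (12), In→x2 (5); capacity 12 + 5 = 17.

17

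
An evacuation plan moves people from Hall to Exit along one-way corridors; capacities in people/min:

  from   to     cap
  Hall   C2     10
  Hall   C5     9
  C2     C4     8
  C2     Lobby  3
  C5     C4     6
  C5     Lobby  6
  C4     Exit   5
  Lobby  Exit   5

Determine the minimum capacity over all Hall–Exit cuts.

Augment Hall→C2→C4→Exit: bottleneck 5, flow now 5.
Augment Hall→C2→Lobby→Exit: bottleneck 3, flow now 8.
Augment Hall→C5→Lobby→Exit: bottleneck 2, flow now 10.
No augmenting path remains; maximum flow = 10.
By max-flow min-cut, the minimum cut capacity equals the max flow.
In the residual graph, reachable from Hall: {Hall, C2, C5, C4, Lobby}.
Min-cut edges: C4→Exit (5), Lobby→Exit (5); capacity 5 + 5 = 10.

10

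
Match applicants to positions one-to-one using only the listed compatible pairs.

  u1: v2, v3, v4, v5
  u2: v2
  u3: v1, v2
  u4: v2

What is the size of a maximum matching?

Unit-capacity flow: source→left, listed edges, right→sink; max matching = max flow.
Augmenting path u1→v2 (+1); matched 1.
Augmenting path u3→v1 (+1); matched 2.
Augmenting path u2→v2→u1→v3 (+1); matched 3.
No augmenting path remains; maximum matching = 3.
König certificate: {u1, u3, v2} is a vertex cover of size 3 (every listed pair touches it), so no matching can be larger.

3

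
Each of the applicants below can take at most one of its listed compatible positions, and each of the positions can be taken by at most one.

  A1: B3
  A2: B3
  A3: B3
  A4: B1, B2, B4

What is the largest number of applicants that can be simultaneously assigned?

2

Unit-capacity flow: source→left, listed edges, right→sink; max matching = max flow.
Augmenting path A1→B3 (+1); matched 1.
Augmenting path A4→B1 (+1); matched 2.
No augmenting path remains; maximum matching = 2.
König certificate: {A4, B3} is a vertex cover of size 2 (every listed pair touches it), so no matching can be larger.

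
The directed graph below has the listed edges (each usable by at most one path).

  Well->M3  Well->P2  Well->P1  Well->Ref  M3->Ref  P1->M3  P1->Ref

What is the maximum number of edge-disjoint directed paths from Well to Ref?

Assign every edge capacity 1; by Menger, the answer equals the max flow.
Path Well→Ref (+1); total 1.
Path Well→M3→Ref (+1); total 2.
Path Well→P1→Ref (+1); total 3.
No residual Well→Ref path; max flow = 3.
Certifying cut of size 3: {Well→M3, Well→P1, Well→Ref}.

3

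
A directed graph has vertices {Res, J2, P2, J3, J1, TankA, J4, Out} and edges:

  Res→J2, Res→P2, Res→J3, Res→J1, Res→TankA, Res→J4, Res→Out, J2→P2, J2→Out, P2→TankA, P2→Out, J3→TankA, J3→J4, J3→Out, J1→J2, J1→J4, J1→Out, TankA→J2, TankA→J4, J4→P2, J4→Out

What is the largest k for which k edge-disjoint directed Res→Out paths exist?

6

Assign every edge capacity 1; by Menger, the answer equals the max flow.
Path Res→Out (+1); total 1.
Path Res→J2→Out (+1); total 2.
Path Res→P2→Out (+1); total 3.
Path Res→J3→Out (+1); total 4.
Path Res→J1→Out (+1); total 5.
Path Res→J4→Out (+1); total 6.
No residual Res→Out path; max flow = 6.
Certifying cut of size 6: {J2→Out, J4→Out, P2→Out, Res→J1, Res→J3, Res→Out}.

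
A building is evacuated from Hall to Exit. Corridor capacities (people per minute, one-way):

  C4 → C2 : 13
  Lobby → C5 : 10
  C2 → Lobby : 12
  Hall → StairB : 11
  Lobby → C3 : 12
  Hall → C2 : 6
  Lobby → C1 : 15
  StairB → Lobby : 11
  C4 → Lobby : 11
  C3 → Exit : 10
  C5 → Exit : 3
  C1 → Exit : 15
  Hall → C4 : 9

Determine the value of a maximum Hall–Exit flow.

26

Augment Hall→C4→Lobby→C1→Exit: bottleneck 9, flow now 9.
Augment Hall→C2→Lobby→C1→Exit: bottleneck 6, flow now 15.
Augment Hall→StairB→Lobby→C5→Exit: bottleneck 3, flow now 18.
Augment Hall→StairB→Lobby→C3→Exit: bottleneck 8, flow now 26.
No augmenting path remains; maximum flow = 26.
In the residual graph, reachable from Hall: {Hall}.
Min-cut edges: Hall→C4 (9), Hall→C2 (6), Hall→StairB (11); capacity 9 + 6 + 11 = 26.
This cut is saturated, so no flow can exceed 26.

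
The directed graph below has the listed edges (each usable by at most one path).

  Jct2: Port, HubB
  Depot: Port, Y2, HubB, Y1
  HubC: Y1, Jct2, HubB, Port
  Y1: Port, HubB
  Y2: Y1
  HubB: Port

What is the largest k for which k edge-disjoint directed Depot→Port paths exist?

3

Assign every edge capacity 1; by Menger, the answer equals the max flow.
Path Depot→Port (+1); total 1.
Path Depot→Y1→Port (+1); total 2.
Path Depot→HubB→Port (+1); total 3.
No residual Depot→Port path; max flow = 3.
Certifying cut of size 3: {Depot→Port, HubB→Port, Y1→Port}.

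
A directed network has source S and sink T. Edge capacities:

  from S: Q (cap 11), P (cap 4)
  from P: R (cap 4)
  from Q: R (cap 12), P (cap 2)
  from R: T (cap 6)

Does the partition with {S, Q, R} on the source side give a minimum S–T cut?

No — its capacity is 12, but the minimum cut has capacity 6.

Given cut capacity: 4 + 2 + 6 = 12.
Augment S→P→R→T: bottleneck 4, flow now 4.
Augment S→Q→R→T: bottleneck 2, flow now 6.
No augmenting path remains; maximum flow = 6.
In the residual graph, reachable from S: {S, P, Q, R}.
Min-cut edges: R→T (6); capacity 6 = 6.
Cut capacity 12 exceeds the max flow 6, so it is not minimum.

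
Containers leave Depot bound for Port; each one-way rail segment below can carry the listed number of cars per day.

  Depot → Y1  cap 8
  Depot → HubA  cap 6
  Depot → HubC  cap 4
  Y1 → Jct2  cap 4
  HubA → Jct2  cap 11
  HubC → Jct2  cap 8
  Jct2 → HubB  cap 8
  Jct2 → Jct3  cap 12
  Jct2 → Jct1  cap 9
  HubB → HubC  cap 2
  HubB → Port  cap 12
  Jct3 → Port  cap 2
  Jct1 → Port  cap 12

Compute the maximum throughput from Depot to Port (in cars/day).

14

Augment Depot→Y1→Jct2→HubB→Port: bottleneck 4, flow now 4.
Augment Depot→HubA→Jct2→HubB→Port: bottleneck 4, flow now 8.
Augment Depot→HubA→Jct2→Jct3→Port: bottleneck 2, flow now 10.
Augment Depot→HubC→Jct2→Jct1→Port: bottleneck 4, flow now 14.
No augmenting path remains; maximum flow = 14.
In the residual graph, reachable from Depot: {Depot, Y1}.
Min-cut edges: Depot→HubA (6), Depot→HubC (4), Y1→Jct2 (4); capacity 6 + 4 + 4 = 14.
This cut is saturated, so no flow can exceed 14.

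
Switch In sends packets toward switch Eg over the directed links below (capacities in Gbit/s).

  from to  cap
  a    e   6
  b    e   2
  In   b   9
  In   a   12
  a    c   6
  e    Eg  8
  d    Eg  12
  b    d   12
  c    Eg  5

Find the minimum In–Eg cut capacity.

20

Augment In→a→c→Eg: bottleneck 5, flow now 5.
Augment In→a→e→Eg: bottleneck 6, flow now 11.
Augment In→b→d→Eg: bottleneck 9, flow now 20.
No augmenting path remains; maximum flow = 20.
By max-flow min-cut, the minimum cut capacity equals the max flow.
In the residual graph, reachable from In: {In, a, c}.
Min-cut edges: In→b (9), a→e (6), c→Eg (5); capacity 9 + 6 + 5 = 20.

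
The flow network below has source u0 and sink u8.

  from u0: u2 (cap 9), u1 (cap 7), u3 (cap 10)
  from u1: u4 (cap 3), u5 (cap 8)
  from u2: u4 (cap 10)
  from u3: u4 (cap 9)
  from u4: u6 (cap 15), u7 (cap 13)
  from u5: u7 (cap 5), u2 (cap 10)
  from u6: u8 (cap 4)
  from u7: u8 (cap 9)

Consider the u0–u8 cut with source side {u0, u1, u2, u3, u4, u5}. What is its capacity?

33

Edges leaving {u0, u1, u2, u3, u4, u5}: u4→u6 (15), u4→u7 (13), u5→u7 (5).
Cut capacity = 15 + 13 + 5 = 33.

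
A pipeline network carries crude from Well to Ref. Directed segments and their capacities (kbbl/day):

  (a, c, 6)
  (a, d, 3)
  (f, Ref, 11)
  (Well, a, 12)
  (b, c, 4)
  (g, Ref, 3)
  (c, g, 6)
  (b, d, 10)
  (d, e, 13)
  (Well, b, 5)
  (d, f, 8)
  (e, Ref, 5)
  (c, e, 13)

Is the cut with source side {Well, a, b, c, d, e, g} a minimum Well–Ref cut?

Given cut capacity: 8 + 5 + 3 = 16.
Augment Well→a→c→e→Ref: bottleneck 5, flow now 5.
Augment Well→a→c→g→Ref: bottleneck 1, flow now 6.
Augment Well→a→d→f→Ref: bottleneck 3, flow now 9.
Augment Well→b→c→g→Ref: bottleneck 2, flow now 11.
Augment Well→b→d→f→Ref: bottleneck 3, flow now 14.
No augmenting path remains; maximum flow = 14.
In the residual graph, reachable from Well: {Well, a}.
Min-cut edges: Well→b (5), a→c (6), a→d (3); capacity 5 + 6 + 3 = 14.
Cut capacity 16 exceeds the max flow 14, so it is not minimum.

No — its capacity is 16, but the minimum cut has capacity 14.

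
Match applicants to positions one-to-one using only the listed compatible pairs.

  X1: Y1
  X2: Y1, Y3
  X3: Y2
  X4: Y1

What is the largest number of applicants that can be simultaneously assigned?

Unit-capacity flow: source→left, listed edges, right→sink; max matching = max flow.
Augmenting path X1→Y1 (+1); matched 1.
Augmenting path X2→Y3 (+1); matched 2.
Augmenting path X3→Y2 (+1); matched 3.
No augmenting path remains; maximum matching = 3.
König certificate: {X2, X3, Y1} is a vertex cover of size 3 (every listed pair touches it), so no matching can be larger.

3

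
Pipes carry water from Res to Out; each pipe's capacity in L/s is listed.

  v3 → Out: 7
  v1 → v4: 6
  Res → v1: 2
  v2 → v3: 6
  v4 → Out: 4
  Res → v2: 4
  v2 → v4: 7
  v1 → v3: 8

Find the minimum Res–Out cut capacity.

6

Augment Res→v1→v3→Out: bottleneck 2, flow now 2.
Augment Res→v2→v3→Out: bottleneck 4, flow now 6.
No augmenting path remains; maximum flow = 6.
By max-flow min-cut, the minimum cut capacity equals the max flow.
In the residual graph, reachable from Res: {Res}.
Min-cut edges: Res→v1 (2), Res→v2 (4); capacity 2 + 4 = 6.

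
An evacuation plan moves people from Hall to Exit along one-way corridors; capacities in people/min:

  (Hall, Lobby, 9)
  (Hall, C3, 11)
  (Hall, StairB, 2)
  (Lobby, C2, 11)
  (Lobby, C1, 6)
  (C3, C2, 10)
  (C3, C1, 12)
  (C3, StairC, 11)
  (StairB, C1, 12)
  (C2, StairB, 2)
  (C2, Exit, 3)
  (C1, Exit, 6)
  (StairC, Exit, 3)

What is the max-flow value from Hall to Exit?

Augment Hall→Lobby→C2→Exit: bottleneck 3, flow now 3.
Augment Hall→Lobby→C1→Exit: bottleneck 6, flow now 9.
Augment Hall→C3→StairC→Exit: bottleneck 3, flow now 12.
No augmenting path remains; maximum flow = 12.
In the residual graph, reachable from Hall: {Hall, Lobby, C3, StairB, C2, C1, StairC}.
Min-cut edges: C2→Exit (3), C1→Exit (6), StairC→Exit (3); capacity 3 + 6 + 3 = 12.
This cut is saturated, so no flow can exceed 12.

12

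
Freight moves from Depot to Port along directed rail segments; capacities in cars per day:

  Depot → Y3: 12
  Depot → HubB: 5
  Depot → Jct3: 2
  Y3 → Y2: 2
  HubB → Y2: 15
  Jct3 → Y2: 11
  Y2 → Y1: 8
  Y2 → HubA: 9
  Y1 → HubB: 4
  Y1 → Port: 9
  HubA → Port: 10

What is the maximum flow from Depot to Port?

Augment Depot→Y3→Y2→Y1→Port: bottleneck 2, flow now 2.
Augment Depot→HubB→Y2→Y1→Port: bottleneck 5, flow now 7.
Augment Depot→Jct3→Y2→Y1→Port: bottleneck 1, flow now 8.
Augment Depot→Jct3→Y2→HubA→Port: bottleneck 1, flow now 9.
No augmenting path remains; maximum flow = 9.
In the residual graph, reachable from Depot: {Depot, Y3}.
Min-cut edges: Depot→HubB (5), Depot→Jct3 (2), Y3→Y2 (2); capacity 5 + 2 + 2 = 9.
This cut is saturated, so no flow can exceed 9.

9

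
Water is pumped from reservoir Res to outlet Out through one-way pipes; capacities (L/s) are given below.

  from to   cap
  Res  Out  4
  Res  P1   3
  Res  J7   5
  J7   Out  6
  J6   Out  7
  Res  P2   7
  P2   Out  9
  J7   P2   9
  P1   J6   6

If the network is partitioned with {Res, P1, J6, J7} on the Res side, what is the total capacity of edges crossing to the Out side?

Edges leaving {Res, P1, J6, J7}: Res→P2 (7), Res→Out (4), J6→Out (7), J7→P2 (9), J7→Out (6).
Cut capacity = 7 + 4 + 7 + 9 + 6 = 33.

33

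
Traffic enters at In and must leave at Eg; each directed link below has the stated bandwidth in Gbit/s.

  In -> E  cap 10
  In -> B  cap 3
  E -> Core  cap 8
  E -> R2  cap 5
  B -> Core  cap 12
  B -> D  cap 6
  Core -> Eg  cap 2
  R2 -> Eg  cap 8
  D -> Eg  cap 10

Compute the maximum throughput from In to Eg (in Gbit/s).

10

Augment In→E→Core→Eg: bottleneck 2, flow now 2.
Augment In→E→R2→Eg: bottleneck 5, flow now 7.
Augment In→B→D→Eg: bottleneck 3, flow now 10.
No augmenting path remains; maximum flow = 10.
In the residual graph, reachable from In: {In, E, Core}.
Min-cut edges: In→B (3), E→R2 (5), Core→Eg (2); capacity 3 + 5 + 2 = 10.
This cut is saturated, so no flow can exceed 10.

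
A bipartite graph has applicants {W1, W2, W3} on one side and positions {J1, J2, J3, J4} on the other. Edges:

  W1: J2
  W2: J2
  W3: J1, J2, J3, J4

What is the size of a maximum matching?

Unit-capacity flow: source→left, listed edges, right→sink; max matching = max flow.
Augmenting path W1→J2 (+1); matched 1.
Augmenting path W3→J1 (+1); matched 2.
No augmenting path remains; maximum matching = 2.
König certificate: {W3, J2} is a vertex cover of size 2 (every listed pair touches it), so no matching can be larger.

2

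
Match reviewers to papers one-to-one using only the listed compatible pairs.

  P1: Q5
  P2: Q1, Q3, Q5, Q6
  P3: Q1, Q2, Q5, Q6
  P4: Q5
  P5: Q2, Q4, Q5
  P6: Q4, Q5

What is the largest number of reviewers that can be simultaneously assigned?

5

Unit-capacity flow: source→left, listed edges, right→sink; max matching = max flow.
Augmenting path P1→Q5 (+1); matched 1.
Augmenting path P2→Q1 (+1); matched 2.
Augmenting path P3→Q2 (+1); matched 3.
Augmenting path P5→Q4 (+1); matched 4.
Augmenting path P6→Q4→P5→Q2→P3→Q6 (+1); matched 5.
No augmenting path remains; maximum matching = 5.
König certificate: {P2, P3, P5, P6, Q5} is a vertex cover of size 5 (every listed pair touches it), so no matching can be larger.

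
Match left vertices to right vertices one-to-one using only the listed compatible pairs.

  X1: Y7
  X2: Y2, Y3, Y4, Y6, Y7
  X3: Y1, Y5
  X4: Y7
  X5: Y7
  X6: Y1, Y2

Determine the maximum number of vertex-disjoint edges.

Unit-capacity flow: source→left, listed edges, right→sink; max matching = max flow.
Augmenting path X1→Y7 (+1); matched 1.
Augmenting path X2→Y2 (+1); matched 2.
Augmenting path X3→Y1 (+1); matched 3.
Augmenting path X6→Y1→X3→Y5 (+1); matched 4.
No augmenting path remains; maximum matching = 4.
König certificate: {X2, X3, X6, Y7} is a vertex cover of size 4 (every listed pair touches it), so no matching can be larger.

4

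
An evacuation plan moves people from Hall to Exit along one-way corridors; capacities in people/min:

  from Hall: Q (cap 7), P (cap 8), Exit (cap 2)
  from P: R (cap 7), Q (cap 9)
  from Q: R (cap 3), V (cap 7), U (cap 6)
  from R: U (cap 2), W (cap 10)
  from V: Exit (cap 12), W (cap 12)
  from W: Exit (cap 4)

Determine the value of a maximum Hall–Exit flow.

13

Augment Hall→Exit: bottleneck 2, flow now 2.
Augment Hall→Q→V→Exit: bottleneck 7, flow now 9.
Augment Hall→P→R→W→Exit: bottleneck 4, flow now 13.
No augmenting path remains; maximum flow = 13.
In the residual graph, reachable from Hall: {Hall, P, Q, R, U, W}.
Min-cut edges: Hall→Exit (2), Q→V (7), W→Exit (4); capacity 2 + 7 + 4 = 13.
This cut is saturated, so no flow can exceed 13.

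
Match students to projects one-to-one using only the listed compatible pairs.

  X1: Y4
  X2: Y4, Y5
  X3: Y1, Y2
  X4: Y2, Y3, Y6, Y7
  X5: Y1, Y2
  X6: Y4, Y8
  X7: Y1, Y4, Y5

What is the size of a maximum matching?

6

Unit-capacity flow: source→left, listed edges, right→sink; max matching = max flow.
Augmenting path X1→Y4 (+1); matched 1.
Augmenting path X2→Y5 (+1); matched 2.
Augmenting path X3→Y1 (+1); matched 3.
Augmenting path X4→Y2 (+1); matched 4.
Augmenting path X6→Y8 (+1); matched 5.
Augmenting path X5→Y2→X4→Y3 (+1); matched 6.
No augmenting path remains; maximum matching = 6.
König certificate: {X4, X6, Y1, Y2, Y4, Y5} is a vertex cover of size 6 (every listed pair touches it), so no matching can be larger.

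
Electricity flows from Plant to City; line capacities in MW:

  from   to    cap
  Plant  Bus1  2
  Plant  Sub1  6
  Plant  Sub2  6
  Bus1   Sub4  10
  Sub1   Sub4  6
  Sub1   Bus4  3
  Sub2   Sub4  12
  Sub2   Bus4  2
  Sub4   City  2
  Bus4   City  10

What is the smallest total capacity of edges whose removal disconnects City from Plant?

Augment Plant→Bus1→Sub4→City: bottleneck 2, flow now 2.
Augment Plant→Sub1→Bus4→City: bottleneck 3, flow now 5.
Augment Plant→Sub2→Bus4→City: bottleneck 2, flow now 7.
No augmenting path remains; maximum flow = 7.
By max-flow min-cut, the minimum cut capacity equals the max flow.
In the residual graph, reachable from Plant: {Plant, Bus1, Sub1, Sub2, Sub4}.
Min-cut edges: Sub1→Bus4 (3), Sub2→Bus4 (2), Sub4→City (2); capacity 3 + 2 + 2 = 7.

7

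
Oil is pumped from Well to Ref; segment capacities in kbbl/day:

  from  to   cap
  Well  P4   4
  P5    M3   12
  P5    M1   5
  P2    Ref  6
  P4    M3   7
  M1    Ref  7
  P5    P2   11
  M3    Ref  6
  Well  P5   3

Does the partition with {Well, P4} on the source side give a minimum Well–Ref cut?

No — its capacity is 10, but the minimum cut has capacity 7.

Given cut capacity: 3 + 7 = 10.
Augment Well→P5→M3→Ref: bottleneck 3, flow now 3.
Augment Well→P4→M3→Ref: bottleneck 3, flow now 6.
Augment Well→P4→M3→P5→M1→Ref: bottleneck 1, flow now 7. (uses reverse residual edge)
No augmenting path remains; maximum flow = 7.
In the residual graph, reachable from Well: {Well}.
Min-cut edges: Well→P5 (3), Well→P4 (4); capacity 3 + 4 = 7.
Cut capacity 10 exceeds the max flow 7, so it is not minimum.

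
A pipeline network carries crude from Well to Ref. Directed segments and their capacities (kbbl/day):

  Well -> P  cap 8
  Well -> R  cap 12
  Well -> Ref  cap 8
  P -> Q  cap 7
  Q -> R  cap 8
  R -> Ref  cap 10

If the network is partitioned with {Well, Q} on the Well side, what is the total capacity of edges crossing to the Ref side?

36

Edges leaving {Well, Q}: Well→P (8), Well→R (12), Well→Ref (8), Q→R (8).
Cut capacity = 8 + 12 + 8 + 8 = 36.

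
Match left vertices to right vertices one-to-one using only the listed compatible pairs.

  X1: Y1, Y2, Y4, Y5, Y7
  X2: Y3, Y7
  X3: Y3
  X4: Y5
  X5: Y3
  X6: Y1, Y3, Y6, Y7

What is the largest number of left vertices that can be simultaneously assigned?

5

Unit-capacity flow: source→left, listed edges, right→sink; max matching = max flow.
Augmenting path X1→Y1 (+1); matched 1.
Augmenting path X2→Y3 (+1); matched 2.
Augmenting path X4→Y5 (+1); matched 3.
Augmenting path X6→Y6 (+1); matched 4.
Augmenting path X3→Y3→X2→Y7 (+1); matched 5.
No augmenting path remains; maximum matching = 5.
König certificate: {X1, X2, X4, X6, Y3} is a vertex cover of size 5 (every listed pair touches it), so no matching can be larger.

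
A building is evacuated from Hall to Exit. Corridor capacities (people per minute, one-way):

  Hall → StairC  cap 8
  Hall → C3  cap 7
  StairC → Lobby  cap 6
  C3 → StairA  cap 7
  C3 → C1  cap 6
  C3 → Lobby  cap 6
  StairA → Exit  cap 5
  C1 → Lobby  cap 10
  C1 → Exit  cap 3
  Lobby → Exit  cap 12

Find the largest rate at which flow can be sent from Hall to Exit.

Augment Hall→StairC→Lobby→Exit: bottleneck 6, flow now 6.
Augment Hall→C3→StairA→Exit: bottleneck 5, flow now 11.
Augment Hall→C3→C1→Exit: bottleneck 2, flow now 13.
No augmenting path remains; maximum flow = 13.
In the residual graph, reachable from Hall: {Hall, StairC}.
Min-cut edges: Hall→C3 (7), StairC→Lobby (6); capacity 7 + 6 = 13.
This cut is saturated, so no flow can exceed 13.

13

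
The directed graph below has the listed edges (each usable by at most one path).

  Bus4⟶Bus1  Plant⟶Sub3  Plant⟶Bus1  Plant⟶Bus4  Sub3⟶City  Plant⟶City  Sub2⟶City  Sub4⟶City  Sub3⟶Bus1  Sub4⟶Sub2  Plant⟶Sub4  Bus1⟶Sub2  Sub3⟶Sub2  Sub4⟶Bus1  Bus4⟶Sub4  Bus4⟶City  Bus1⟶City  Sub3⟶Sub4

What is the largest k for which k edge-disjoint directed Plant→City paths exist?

Assign every edge capacity 1; by Menger, the answer equals the max flow.
Path Plant→City (+1); total 1.
Path Plant→Sub3→City (+1); total 2.
Path Plant→Sub4→City (+1); total 3.
Path Plant→Bus4→City (+1); total 4.
Path Plant→Bus1→City (+1); total 5.
No residual Plant→City path; max flow = 5.
Certifying cut of size 5: {Plant→Bus1, Plant→Bus4, Plant→City, Plant→Sub3, Plant→Sub4}.

5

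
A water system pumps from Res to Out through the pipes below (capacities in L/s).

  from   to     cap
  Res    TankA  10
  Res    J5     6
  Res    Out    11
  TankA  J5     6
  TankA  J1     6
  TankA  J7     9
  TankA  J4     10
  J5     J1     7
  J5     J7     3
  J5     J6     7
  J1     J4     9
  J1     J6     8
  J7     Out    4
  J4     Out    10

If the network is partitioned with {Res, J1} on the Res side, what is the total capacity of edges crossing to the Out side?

Edges leaving {Res, J1}: Res→TankA (10), Res→J5 (6), Res→Out (11), J1→J4 (9), J1→J6 (8).
Cut capacity = 10 + 6 + 11 + 9 + 8 = 44.

44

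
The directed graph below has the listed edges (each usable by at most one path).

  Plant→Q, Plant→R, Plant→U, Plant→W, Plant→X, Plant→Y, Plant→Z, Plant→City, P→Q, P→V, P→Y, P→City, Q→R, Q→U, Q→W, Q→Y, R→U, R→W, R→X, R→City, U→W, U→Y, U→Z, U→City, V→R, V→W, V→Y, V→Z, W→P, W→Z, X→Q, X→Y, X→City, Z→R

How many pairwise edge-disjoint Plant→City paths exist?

5

Assign every edge capacity 1; by Menger, the answer equals the max flow.
Path Plant→City (+1); total 1.
Path Plant→R→City (+1); total 2.
Path Plant→U→City (+1); total 3.
Path Plant→X→City (+1); total 4.
Path Plant→W→P→City (+1); total 5.
No residual Plant→City path; max flow = 5.
Certifying cut of size 5: {Plant→City, R→City, U→City, W→P, X→City}.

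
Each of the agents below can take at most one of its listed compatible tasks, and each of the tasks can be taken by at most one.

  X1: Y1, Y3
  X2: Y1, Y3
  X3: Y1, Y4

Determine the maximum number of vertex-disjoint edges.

3

Unit-capacity flow: source→left, listed edges, right→sink; max matching = max flow.
Augmenting path X1→Y1 (+1); matched 1.
Augmenting path X2→Y3 (+1); matched 2.
Augmenting path X3→Y4 (+1); matched 3.
No augmenting path remains; maximum matching = 3.
König certificate: {X1, X2, X3} is a vertex cover of size 3 (every listed pair touches it), so no matching can be larger.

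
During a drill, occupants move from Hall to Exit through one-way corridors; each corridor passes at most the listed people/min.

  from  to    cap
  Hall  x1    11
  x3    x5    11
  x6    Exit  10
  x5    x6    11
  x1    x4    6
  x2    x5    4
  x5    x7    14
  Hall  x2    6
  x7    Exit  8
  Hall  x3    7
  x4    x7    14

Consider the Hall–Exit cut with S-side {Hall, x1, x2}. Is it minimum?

Yes — it is a minimum cut (capacity 17).

Given cut capacity: 7 + 6 + 4 = 17.
Augment Hall→x1→x4→x7→Exit: bottleneck 6, flow now 6.
Augment Hall→x2→x5→x6→Exit: bottleneck 4, flow now 10.
Augment Hall→x3→x5→x6→Exit: bottleneck 6, flow now 16.
Augment Hall→x3→x5→x7→Exit: bottleneck 1, flow now 17.
No augmenting path remains; maximum flow = 17.
Cut capacity 17 equals the max flow, so it is a minimum cut.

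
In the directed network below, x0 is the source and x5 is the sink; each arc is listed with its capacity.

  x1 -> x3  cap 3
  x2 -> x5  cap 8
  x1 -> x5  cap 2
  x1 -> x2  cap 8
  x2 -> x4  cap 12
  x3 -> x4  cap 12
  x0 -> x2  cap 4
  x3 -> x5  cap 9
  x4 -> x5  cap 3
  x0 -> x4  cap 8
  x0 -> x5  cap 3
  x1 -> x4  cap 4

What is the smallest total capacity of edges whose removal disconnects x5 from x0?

Augment x0→x5: bottleneck 3, flow now 3.
Augment x0→x2→x5: bottleneck 4, flow now 7.
Augment x0→x4→x5: bottleneck 3, flow now 10.
No augmenting path remains; maximum flow = 10.
By max-flow min-cut, the minimum cut capacity equals the max flow.
In the residual graph, reachable from x0: {x0, x4}.
Min-cut edges: x0→x2 (4), x0→x5 (3), x4→x5 (3); capacity 4 + 3 + 3 = 10.

10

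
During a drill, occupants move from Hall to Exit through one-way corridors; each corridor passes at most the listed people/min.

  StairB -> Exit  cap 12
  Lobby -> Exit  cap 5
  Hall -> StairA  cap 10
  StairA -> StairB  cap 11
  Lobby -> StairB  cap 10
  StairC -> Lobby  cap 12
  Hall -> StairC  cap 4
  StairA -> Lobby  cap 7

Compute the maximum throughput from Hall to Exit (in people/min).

14

Augment Hall→StairC→Lobby→Exit: bottleneck 4, flow now 4.
Augment Hall→StairA→Lobby→Exit: bottleneck 1, flow now 5.
Augment Hall→StairA→StairB→Exit: bottleneck 9, flow now 14.
No augmenting path remains; maximum flow = 14.
In the residual graph, reachable from Hall: {Hall}.
Min-cut edges: Hall→StairC (4), Hall→StairA (10); capacity 4 + 10 = 14.
This cut is saturated, so no flow can exceed 14.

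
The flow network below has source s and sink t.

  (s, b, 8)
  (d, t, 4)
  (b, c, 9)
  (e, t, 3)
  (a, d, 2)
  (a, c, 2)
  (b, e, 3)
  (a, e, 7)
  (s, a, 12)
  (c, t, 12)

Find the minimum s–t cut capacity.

15

Augment s→a→c→t: bottleneck 2, flow now 2.
Augment s→a→d→t: bottleneck 2, flow now 4.
Augment s→a→e→t: bottleneck 3, flow now 7.
Augment s→b→c→t: bottleneck 8, flow now 15.
No augmenting path remains; maximum flow = 15.
By max-flow min-cut, the minimum cut capacity equals the max flow.
In the residual graph, reachable from s: {s, a, e}.
Min-cut edges: s→b (8), a→c (2), a→d (2), e→t (3); capacity 8 + 2 + 2 + 3 = 15.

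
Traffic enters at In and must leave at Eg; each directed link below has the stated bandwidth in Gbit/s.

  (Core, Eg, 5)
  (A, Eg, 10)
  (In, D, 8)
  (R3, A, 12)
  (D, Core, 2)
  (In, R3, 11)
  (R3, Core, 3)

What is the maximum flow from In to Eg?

13

Augment In→R3→A→Eg: bottleneck 10, flow now 10.
Augment In→R3→Core→Eg: bottleneck 1, flow now 11.
Augment In→D→Core→Eg: bottleneck 2, flow now 13.
No augmenting path remains; maximum flow = 13.
In the residual graph, reachable from In: {In, D}.
Min-cut edges: In→R3 (11), D→Core (2); capacity 11 + 2 = 13.
This cut is saturated, so no flow can exceed 13.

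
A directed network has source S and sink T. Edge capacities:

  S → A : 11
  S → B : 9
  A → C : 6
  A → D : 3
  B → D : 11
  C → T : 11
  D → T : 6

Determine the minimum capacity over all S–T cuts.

Augment S→A→C→T: bottleneck 6, flow now 6.
Augment S→A→D→T: bottleneck 3, flow now 9.
Augment S→B→D→T: bottleneck 3, flow now 12.
No augmenting path remains; maximum flow = 12.
By max-flow min-cut, the minimum cut capacity equals the max flow.
In the residual graph, reachable from S: {S, A, B, D}.
Min-cut edges: A→C (6), D→T (6); capacity 6 + 6 = 12.

12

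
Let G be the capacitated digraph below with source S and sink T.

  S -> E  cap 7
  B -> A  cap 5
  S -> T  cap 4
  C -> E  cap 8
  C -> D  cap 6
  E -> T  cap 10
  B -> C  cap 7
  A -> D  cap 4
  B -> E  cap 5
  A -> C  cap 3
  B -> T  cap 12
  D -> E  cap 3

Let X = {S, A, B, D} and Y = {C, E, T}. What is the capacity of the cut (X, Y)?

41

Edges leaving {S, A, B, D}: S→E (7), S→T (4), A→C (3), B→C (7), B→E (5), B→T (12), D→E (3).
Cut capacity = 7 + 4 + 3 + 7 + 5 + 12 + 3 = 41.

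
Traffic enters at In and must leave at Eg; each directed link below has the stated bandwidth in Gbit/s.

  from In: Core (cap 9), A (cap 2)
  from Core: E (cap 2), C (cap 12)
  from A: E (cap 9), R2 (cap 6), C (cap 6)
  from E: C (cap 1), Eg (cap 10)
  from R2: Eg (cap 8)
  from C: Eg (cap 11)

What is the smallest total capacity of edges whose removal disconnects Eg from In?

Augment In→Core→E→Eg: bottleneck 2, flow now 2.
Augment In→Core→C→Eg: bottleneck 7, flow now 9.
Augment In→A→E→Eg: bottleneck 2, flow now 11.
No augmenting path remains; maximum flow = 11.
By max-flow min-cut, the minimum cut capacity equals the max flow.
In the residual graph, reachable from In: {In}.
Min-cut edges: In→Core (9), In→A (2); capacity 9 + 2 = 11.

11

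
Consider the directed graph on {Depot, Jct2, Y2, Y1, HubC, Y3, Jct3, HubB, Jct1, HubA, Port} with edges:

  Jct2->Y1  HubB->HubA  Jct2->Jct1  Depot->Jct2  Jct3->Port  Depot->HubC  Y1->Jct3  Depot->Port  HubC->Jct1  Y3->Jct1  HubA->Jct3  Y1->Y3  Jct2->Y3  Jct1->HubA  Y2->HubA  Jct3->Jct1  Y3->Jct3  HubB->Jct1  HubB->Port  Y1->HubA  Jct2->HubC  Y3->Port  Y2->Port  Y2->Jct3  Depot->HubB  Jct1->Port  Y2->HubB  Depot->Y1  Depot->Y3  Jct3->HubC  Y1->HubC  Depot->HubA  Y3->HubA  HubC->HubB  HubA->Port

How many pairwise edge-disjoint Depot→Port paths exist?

Assign every edge capacity 1; by Menger, the answer equals the max flow.
Path Depot→Port (+1); total 1.
Path Depot→Y3→Port (+1); total 2.
Path Depot→HubB→Port (+1); total 3.
Path Depot→HubA→Port (+1); total 4.
Path Depot→Jct2→Jct1→Port (+1); total 5.
Path Depot→Y1→Jct3→Port (+1); total 6.
No residual Depot→Port path; max flow = 6.
Certifying cut of size 6: {Depot→Port, HubA→Port, HubB→Port, Jct1→Port, Jct3→Port, Y3→Port}.

6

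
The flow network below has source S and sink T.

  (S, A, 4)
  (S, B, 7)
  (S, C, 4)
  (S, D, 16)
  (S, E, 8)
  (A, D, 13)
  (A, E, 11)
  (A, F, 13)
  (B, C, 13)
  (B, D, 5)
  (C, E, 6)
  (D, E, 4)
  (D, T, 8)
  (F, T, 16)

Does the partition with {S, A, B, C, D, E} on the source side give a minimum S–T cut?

No — its capacity is 21, but the minimum cut has capacity 12.

Given cut capacity: 13 + 8 = 21.
Augment S→D→T: bottleneck 8, flow now 8.
Augment S→A→F→T: bottleneck 4, flow now 12.
No augmenting path remains; maximum flow = 12.
In the residual graph, reachable from S: {S, B, C, D, E}.
Min-cut edges: S→A (4), D→T (8); capacity 4 + 8 = 12.
Cut capacity 21 exceeds the max flow 12, so it is not minimum.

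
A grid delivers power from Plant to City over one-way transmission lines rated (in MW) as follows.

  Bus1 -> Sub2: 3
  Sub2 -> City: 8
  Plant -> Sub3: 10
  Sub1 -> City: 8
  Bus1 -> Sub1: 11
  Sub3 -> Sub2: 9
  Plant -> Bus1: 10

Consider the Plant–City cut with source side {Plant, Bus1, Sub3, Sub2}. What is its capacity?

Edges leaving {Plant, Bus1, Sub3, Sub2}: Bus1→Sub1 (11), Sub2→City (8).
Cut capacity = 11 + 8 = 19.

19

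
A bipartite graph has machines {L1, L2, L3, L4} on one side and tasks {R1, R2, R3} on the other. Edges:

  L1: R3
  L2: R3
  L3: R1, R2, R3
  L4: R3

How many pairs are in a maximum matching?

2

Unit-capacity flow: source→left, listed edges, right→sink; max matching = max flow.
Augmenting path L1→R3 (+1); matched 1.
Augmenting path L3→R1 (+1); matched 2.
No augmenting path remains; maximum matching = 2.
König certificate: {L3, R3} is a vertex cover of size 2 (every listed pair touches it), so no matching can be larger.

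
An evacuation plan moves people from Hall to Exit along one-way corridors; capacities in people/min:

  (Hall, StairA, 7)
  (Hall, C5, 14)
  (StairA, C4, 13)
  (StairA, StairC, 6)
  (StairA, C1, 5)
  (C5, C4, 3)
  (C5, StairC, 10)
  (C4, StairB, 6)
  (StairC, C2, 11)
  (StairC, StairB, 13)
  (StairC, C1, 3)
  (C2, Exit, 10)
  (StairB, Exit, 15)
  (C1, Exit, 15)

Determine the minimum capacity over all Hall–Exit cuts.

20

Augment Hall→StairA→C1→Exit: bottleneck 5, flow now 5.
Augment Hall→StairA→C4→StairB→Exit: bottleneck 2, flow now 7.
Augment Hall→C5→C4→StairB→Exit: bottleneck 3, flow now 10.
Augment Hall→C5→StairC→C2→Exit: bottleneck 10, flow now 20.
No augmenting path remains; maximum flow = 20.
By max-flow min-cut, the minimum cut capacity equals the max flow.
In the residual graph, reachable from Hall: {Hall, C5}.
Min-cut edges: Hall→StairA (7), C5→C4 (3), C5→StairC (10); capacity 7 + 3 + 10 = 20.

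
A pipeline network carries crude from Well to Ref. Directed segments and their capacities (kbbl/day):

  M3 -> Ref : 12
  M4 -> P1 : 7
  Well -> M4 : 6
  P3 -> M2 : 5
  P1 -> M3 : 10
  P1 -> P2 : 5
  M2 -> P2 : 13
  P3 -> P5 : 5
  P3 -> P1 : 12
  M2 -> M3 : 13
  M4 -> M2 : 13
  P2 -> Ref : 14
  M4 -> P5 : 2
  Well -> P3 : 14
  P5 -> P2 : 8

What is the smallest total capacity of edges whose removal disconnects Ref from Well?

Augment Well→M4→P5→P2→Ref: bottleneck 2, flow now 2.
Augment Well→M4→P1→P2→Ref: bottleneck 4, flow now 6.
Augment Well→P3→P5→P2→Ref: bottleneck 5, flow now 11.
Augment Well→P3→P1→P2→Ref: bottleneck 1, flow now 12.
Augment Well→P3→P1→M3→Ref: bottleneck 8, flow now 20.
No augmenting path remains; maximum flow = 20.
By max-flow min-cut, the minimum cut capacity equals the max flow.
In the residual graph, reachable from Well: {Well}.
Min-cut edges: Well→M4 (6), Well→P3 (14); capacity 6 + 14 = 20.

20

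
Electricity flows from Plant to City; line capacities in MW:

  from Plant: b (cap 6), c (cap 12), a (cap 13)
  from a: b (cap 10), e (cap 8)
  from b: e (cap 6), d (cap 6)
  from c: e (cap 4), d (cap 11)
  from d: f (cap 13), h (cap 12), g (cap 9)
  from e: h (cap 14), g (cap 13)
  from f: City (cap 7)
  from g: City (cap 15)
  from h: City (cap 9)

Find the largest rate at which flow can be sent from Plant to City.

31

Augment Plant→a→e→g→City: bottleneck 8, flow now 8.
Augment Plant→b→d→f→City: bottleneck 6, flow now 14.
Augment Plant→c→d→f→City: bottleneck 1, flow now 15.
Augment Plant→c→d→g→City: bottleneck 7, flow now 22.
Augment Plant→c→d→h→City: bottleneck 3, flow now 25.
Augment Plant→c→e→h→City: bottleneck 1, flow now 26.
Augment Plant→a→b→e→h→City: bottleneck 5, flow now 31.
No augmenting path remains; maximum flow = 31.
In the residual graph, reachable from Plant: {Plant}.
Min-cut edges: Plant→a (13), Plant→b (6), Plant→c (12); capacity 13 + 6 + 12 = 31.
This cut is saturated, so no flow can exceed 31.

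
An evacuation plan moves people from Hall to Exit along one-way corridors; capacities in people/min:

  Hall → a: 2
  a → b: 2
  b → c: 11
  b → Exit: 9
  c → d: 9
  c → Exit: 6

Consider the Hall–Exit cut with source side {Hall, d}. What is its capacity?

Edges leaving {Hall, d}: Hall→a (2).
Cut capacity = 2 = 2.

2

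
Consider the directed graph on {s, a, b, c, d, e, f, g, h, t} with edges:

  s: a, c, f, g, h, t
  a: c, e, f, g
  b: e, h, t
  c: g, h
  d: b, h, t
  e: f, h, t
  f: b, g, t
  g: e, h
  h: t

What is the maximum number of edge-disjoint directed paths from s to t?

5

Assign every edge capacity 1; by Menger, the answer equals the max flow.
Path s→t (+1); total 1.
Path s→f→t (+1); total 2.
Path s→h→t (+1); total 3.
Path s→a→e→t (+1); total 4.
Path s→g→e→f→b→t (+1); total 5.
No residual s→t path; max flow = 5.
Certifying cut of size 5: {g→e, h→t, s→a, s→f, s→t}.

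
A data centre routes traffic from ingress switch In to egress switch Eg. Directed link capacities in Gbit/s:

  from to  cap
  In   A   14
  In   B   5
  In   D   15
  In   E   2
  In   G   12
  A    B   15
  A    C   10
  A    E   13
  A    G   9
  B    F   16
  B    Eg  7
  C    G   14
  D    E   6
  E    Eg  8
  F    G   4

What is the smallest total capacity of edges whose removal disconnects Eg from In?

Augment In→B→Eg: bottleneck 5, flow now 5.
Augment In→E→Eg: bottleneck 2, flow now 7.
Augment In→A→B→Eg: bottleneck 2, flow now 9.
Augment In→A→E→Eg: bottleneck 6, flow now 15.
No augmenting path remains; maximum flow = 15.
By max-flow min-cut, the minimum cut capacity equals the max flow.
In the residual graph, reachable from In: {In, A, B, C, D, E, F, G}.
Min-cut edges: B→Eg (7), E→Eg (8); capacity 7 + 8 = 15.

15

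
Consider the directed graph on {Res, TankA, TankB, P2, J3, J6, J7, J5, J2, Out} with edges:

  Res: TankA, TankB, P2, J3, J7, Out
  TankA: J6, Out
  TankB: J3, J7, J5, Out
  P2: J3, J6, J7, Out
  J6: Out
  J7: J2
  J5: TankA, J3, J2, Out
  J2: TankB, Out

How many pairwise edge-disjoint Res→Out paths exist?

5

Assign every edge capacity 1; by Menger, the answer equals the max flow.
Path Res→Out (+1); total 1.
Path Res→TankA→Out (+1); total 2.
Path Res→TankB→Out (+1); total 3.
Path Res→P2→Out (+1); total 4.
Path Res→J7→J2→Out (+1); total 5.
No residual Res→Out path; max flow = 5.
Certifying cut of size 5: {Res→J7, Res→Out, Res→P2, Res→TankA, Res→TankB}.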